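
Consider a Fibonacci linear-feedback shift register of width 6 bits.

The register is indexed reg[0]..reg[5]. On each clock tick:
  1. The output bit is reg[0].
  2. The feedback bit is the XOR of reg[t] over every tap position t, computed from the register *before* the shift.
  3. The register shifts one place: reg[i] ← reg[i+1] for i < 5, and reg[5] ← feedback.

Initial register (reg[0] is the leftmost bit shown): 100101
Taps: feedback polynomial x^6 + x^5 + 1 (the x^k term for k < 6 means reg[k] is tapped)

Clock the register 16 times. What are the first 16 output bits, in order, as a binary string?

1001010001100001

k : reg_k → out_k, fb_k
0: 100101 → 1, fb=0
1: 001010 → 0, fb=0
2: 010100 → 0, fb=0
3: 101000 → 1, fb=1
4: 010001 → 0, fb=1
5: 100011 → 1, fb=0
6: 000110 → 0, fb=0
7: 001100 → 0, fb=0
8: 011000 → 0, fb=0
9: 110000 → 1, fb=1
10: 100001 → 1, fb=0
11: 000010 → 0, fb=0
12: 000100 → 0, fb=0
13: 001000 → 0, fb=0
14: 010000 → 0, fb=0
15: 100000 → 1, fb=1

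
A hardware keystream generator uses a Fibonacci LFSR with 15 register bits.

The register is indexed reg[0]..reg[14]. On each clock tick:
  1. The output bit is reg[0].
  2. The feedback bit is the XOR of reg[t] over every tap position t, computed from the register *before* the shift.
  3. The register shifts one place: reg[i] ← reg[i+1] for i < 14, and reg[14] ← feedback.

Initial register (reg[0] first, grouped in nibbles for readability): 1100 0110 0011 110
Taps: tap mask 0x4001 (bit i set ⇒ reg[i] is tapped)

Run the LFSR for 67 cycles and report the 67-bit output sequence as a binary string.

k : reg_k → out_k, fb_k
0: 110001100011110 → 1, fb=1
1: 100011000111101 → 1, fb=0
2: 000110001111010 → 0, fb=0
3: 001100011110100 → 0, fb=0
4: 011000111101000 → 0, fb=0
5: 110001111010000 → 1, fb=1
6: 100011110100001 → 1, fb=0
7: 000111101000010 → 0, fb=0
8: 001111010000100 → 0, fb=0
9: 011110100001000 → 0, fb=0
10: 111101000010000 → 1, fb=1
11: 111010000100001 → 1, fb=0
12: 110100001000010 → 1, fb=1
13: 101000010000101 → 1, fb=0
14: 010000100001010 → 0, fb=0
15: 100001000010100 → 1, fb=1
16: 000010000101001 → 0, fb=1
17: 000100001010011 → 0, fb=1
18: 001000010100111 → 0, fb=1
19: 010000101001111 → 0, fb=1
20: 100001010011111 → 1, fb=0
21: 000010100111110 → 0, fb=0
22: 000101001111100 → 0, fb=0
23: 001010011111000 → 0, fb=0
24: 010100111110000 → 0, fb=0
25: 101001111100000 → 1, fb=1
26: 010011111000001 → 0, fb=1
27: 100111110000011 → 1, fb=0
28: 001111100000110 → 0, fb=0
29: 011111000001100 → 0, fb=0
30: 111110000011000 → 1, fb=1
31: 111100000110001 → 1, fb=0
32: 111000001100010 → 1, fb=1
33: 110000011000101 → 1, fb=0
34: 100000110001010 → 1, fb=1
35: 000001100010101 → 0, fb=1
36: 000011000101011 → 0, fb=1
37: 000110001010111 → 0, fb=1
38: 001100010101111 → 0, fb=1
39: 011000101011111 → 0, fb=1
40: 110001010111111 → 1, fb=0
41: 100010101111110 → 1, fb=1
42: 000101011111101 → 0, fb=1
43: 001010111111011 → 0, fb=1
44: 010101111110111 → 0, fb=1
45: 101011111101111 → 1, fb=0
46: 010111111011110 → 0, fb=0
47: 101111110111100 → 1, fb=1
48: 011111101111001 → 0, fb=1
49: 111111011110011 → 1, fb=0
50: 111110111100110 → 1, fb=1
51: 111101111001101 → 1, fb=0
52: 111011110011010 → 1, fb=1
53: 110111100110101 → 1, fb=0
54: 101111001101010 → 1, fb=1
55: 011110011010101 → 0, fb=1
56: 111100110101011 → 1, fb=0
57: 111001101010110 → 1, fb=1
58: 110011010101101 → 1, fb=0
59: 100110101011010 → 1, fb=1
60: 001101010110101 → 0, fb=1
61: 011010101101011 → 0, fb=1
62: 110101011010111 → 1, fb=0
63: 101010110101110 → 1, fb=1
64: 010101101011101 → 0, fb=1
65: 101011010111011 → 1, fb=0
66: 010110101110110 → 0, fb=0

1100011000111101000010000101001111100000110001010111111011110011010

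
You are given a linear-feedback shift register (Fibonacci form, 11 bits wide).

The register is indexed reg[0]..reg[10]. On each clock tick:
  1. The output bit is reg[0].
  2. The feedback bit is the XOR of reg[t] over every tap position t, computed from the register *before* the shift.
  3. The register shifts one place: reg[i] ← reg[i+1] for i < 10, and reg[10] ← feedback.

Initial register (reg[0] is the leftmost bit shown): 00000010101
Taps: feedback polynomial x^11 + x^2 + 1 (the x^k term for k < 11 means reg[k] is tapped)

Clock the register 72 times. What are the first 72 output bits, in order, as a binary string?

tick  register→output (feedback)
  0  00000010101→0 (0)
  1  00000101010→0 (0)
  2  00001010100→0 (0)
  3  00010101000→0 (0)
  4  00101010000→0 (1)
  5  01010100001→0 (0)
  6  10101000010→1 (0)
  7  01010000100→0 (0)
  8  10100001000→1 (0)
  9  01000010000→0 (0)
 10  10000100000→1 (1)
 11  00001000001→0 (0)
 12  00010000010→0 (0)
 13  00100000100→0 (1)
 14  01000001001→0 (0)
 15  10000010010→1 (1)
 16  00000100101→0 (0)
 17  00001001010→0 (0)
 18  00010010100→0 (0)
 19  00100101000→0 (1)
 20  01001010001→0 (0)
 21  10010100010→1 (1)
 22  00101000101→0 (1)
 23  01010001011→0 (0)
 24  10100010110→1 (0)
 25  01000101100→0 (0)
 26  10001011000→1 (1)
 27  00010110001→0 (0)
 28  00101100010→0 (1)
 29  01011000101→0 (0)
 30  10110001010→1 (0)
 31  01100010100→0 (1)
 32  11000101001→1 (1)
 33  10001010011→1 (1)
 34  00010100111→0 (0)
 35  00101001110→0 (1)
 36  01010011101→0 (0)
 37  10100111010→1 (0)
 38  01001110100→0 (0)
 39  10011101000→1 (1)
 40  00111010001→0 (1)
 41  01110100011→0 (1)
 42  11101000111→1 (0)
 43  11010001110→1 (1)
 44  10100011101→1 (0)
 45  01000111010→0 (0)
 46  10001110100→1 (1)
 47  00011101001→0 (0)
 48  00111010010→0 (1)
 49  01110100101→0 (1)
 50  11101001011→1 (0)
 51  11010010110→1 (1)
 52  10100101101→1 (0)
 53  01001011010→0 (0)
 54  10010110100→1 (1)
 55  00101101001→0 (1)
 56  01011010011→0 (0)
 57  10110100110→1 (0)
 58  01101001100→0 (1)
 59  11010011001→1 (1)
 60  10100110011→1 (0)
 61  01001100110→0 (0)
 62  10011001100→1 (1)
 63  00110011001→0 (1)
 64  01100110011→0 (1)
 65  11001100111→1 (1)
 66  10011001111→1 (1)
 67  00110011111→0 (1)
 68  01100111111→0 (1)
 69  11001111111→1 (1)
 70  10011111111→1 (1)
 71  00111111111→0 (1)

000000101010000100000100101000101100010100111010001110100101101001100110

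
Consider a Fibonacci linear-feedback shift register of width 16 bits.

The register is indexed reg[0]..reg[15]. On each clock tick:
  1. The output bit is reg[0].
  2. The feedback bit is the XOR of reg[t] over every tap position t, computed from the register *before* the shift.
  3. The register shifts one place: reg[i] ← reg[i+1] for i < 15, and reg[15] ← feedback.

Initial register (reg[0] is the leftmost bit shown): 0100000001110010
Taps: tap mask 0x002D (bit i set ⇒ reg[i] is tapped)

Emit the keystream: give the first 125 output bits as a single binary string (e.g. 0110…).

01000000011100100100110001100000100100101111010000010000000001101101000011110001000010101001110000100111100010010111010011001

step | reg (before) | out | fb
   0 | 0100000001110010 | 0 | 0
   1 | 1000000011100100 | 1 | 1
   2 | 0000000111001001 | 0 | 0
   3 | 0000001110010010 | 0 | 0
   4 | 0000011100100100 | 0 | 1
   5 | 0000111001001001 | 0 | 1
   6 | 0001110010010011 | 0 | 0
   7 | 0011100100100110 | 0 | 0
   8 | 0111001001001100 | 0 | 0
   9 | 1110010010011000 | 1 | 1
  10 | 1100100100110001 | 1 | 1
  11 | 1001001001100011 | 1 | 0
  12 | 0010010011000110 | 0 | 0
  13 | 0100100110001100 | 0 | 0
  14 | 1001001100011000 | 1 | 0
  15 | 0010011000110000 | 0 | 0
  16 | 0100110001100000 | 0 | 1
  17 | 1001100011000001 | 1 | 0
  18 | 0011000110000010 | 0 | 0
  19 | 0110001100000100 | 0 | 1
  20 | 1100011000001001 | 1 | 0
  21 | 1000110000010010 | 1 | 0
  22 | 0001100000100100 | 0 | 1
  23 | 0011000001001001 | 0 | 0
  24 | 0110000010010010 | 0 | 1
  25 | 1100000100100101 | 1 | 1
  26 | 1000001001001011 | 1 | 1
  27 | 0000010010010111 | 0 | 1
  28 | 0000100100101111 | 0 | 0
  29 | 0001001001011110 | 0 | 1
  30 | 0010010010111101 | 0 | 0
  31 | 0100100101111010 | 0 | 0
  32 | 1001001011110100 | 1 | 0
  33 | 0010010111101000 | 0 | 0
  34 | 0100101111010000 | 0 | 0
  35 | 1001011110100000 | 1 | 1
  36 | 0010111101000001 | 0 | 0
  37 | 0101111010000010 | 0 | 0
  38 | 1011110100000100 | 1 | 0
  39 | 0111101000001000 | 0 | 0
  40 | 1111010000010000 | 1 | 0
  41 | 1110100000100000 | 1 | 0
  42 | 1101000001000000 | 1 | 0
  43 | 1010000010000000 | 1 | 0
  44 | 0100000100000000 | 0 | 0
  45 | 1000001000000000 | 1 | 1
  46 | 0000010000000001 | 0 | 1
  47 | 0000100000000011 | 0 | 0
  48 | 0001000000000110 | 0 | 1
  49 | 0010000000001101 | 0 | 1
  50 | 0100000000011011 | 0 | 0
  51 | 1000000000110110 | 1 | 1
  52 | 0000000001101101 | 0 | 0
  53 | 0000000011011010 | 0 | 0
  54 | 0000000110110100 | 0 | 0
  55 | 0000001101101000 | 0 | 0
  56 | 0000011011010000 | 0 | 1
  57 | 0000110110100001 | 0 | 1
  58 | 0001101101000011 | 0 | 1
  59 | 0011011010000111 | 0 | 1
  60 | 0110110100001111 | 0 | 0
  61 | 1101101000011110 | 1 | 0
  62 | 1011010000111100 | 1 | 0
  63 | 0110100001111000 | 0 | 1
  64 | 1101000011110001 | 1 | 0
  65 | 1010000111100010 | 1 | 0
  66 | 0100001111000100 | 0 | 0
  67 | 1000011110001000 | 1 | 0
  68 | 0000111100010000 | 0 | 1
  69 | 0001111000100001 | 0 | 0
  70 | 0011110001000010 | 0 | 1
  71 | 0111100010000101 | 0 | 0
  72 | 1111000100001010 | 1 | 1
  73 | 1110001000010101 | 1 | 0
  74 | 1100010000101010 | 1 | 0
  75 | 1000100001010100 | 1 | 1
  76 | 0001000010101001 | 0 | 1
  77 | 0010000101010011 | 0 | 1
  78 | 0100001010100111 | 0 | 0
  79 | 1000010101001110 | 1 | 0
  80 | 0000101010011100 | 0 | 0
  81 | 0001010100111000 | 0 | 0
  82 | 0010101001110000 | 0 | 1
  83 | 0101010011100001 | 0 | 0
  84 | 1010100111000010 | 1 | 0
  85 | 0101001110000100 | 0 | 1
  86 | 1010011100001001 | 1 | 1
  87 | 0100111000010011 | 0 | 1
  88 | 1001110000100111 | 1 | 1
  89 | 0011100001001111 | 0 | 0
  90 | 0111000010011110 | 0 | 0
  91 | 1110000100111100 | 1 | 0
  92 | 1100001001111000 | 1 | 1
  93 | 1000010011110001 | 1 | 0
  94 | 0000100111100010 | 0 | 0
  95 | 0001001111000100 | 0 | 1
  96 | 0010011110001001 | 0 | 0
  97 | 0100111100010010 | 0 | 1
  98 | 1001111000100101 | 1 | 1
  99 | 0011110001001011 | 0 | 1
 100 | 0111100010010111 | 0 | 0
 101 | 1111000100101110 | 1 | 1
 102 | 1110001001011101 | 1 | 0
 103 | 1100010010111010 | 1 | 0
 104 | 1000100101110100 | 1 | 1
 105 | 0001001011101001 | 0 | 1
 106 | 0010010111010011 | 0 | 0
 107 | 0100101110100110 | 0 | 0
 108 | 1001011101001100 | 1 | 1
 109 | 0010111010011001 | 0 | 0
 110 | 0101110100110010 | 0 | 0
 111 | 1011101001100100 | 1 | 1
 112 | 0111010011001001 | 0 | 1
 113 | 1110100110010011 | 1 | 0
 114 | 1101001100100110 | 1 | 0
 115 | 1010011001001100 | 1 | 1
 116 | 0100110010011001 | 0 | 1
 117 | 1001100100110011 | 1 | 0
 118 | 0011001001100110 | 0 | 0
 119 | 0110010011001100 | 0 | 0
 120 | 1100100110011000 | 1 | 1
 121 | 1001001100110001 | 1 | 0
 122 | 0010011001100010 | 0 | 0
 123 | 0100110011000100 | 0 | 1
 124 | 1001100110001001 | 1 | 0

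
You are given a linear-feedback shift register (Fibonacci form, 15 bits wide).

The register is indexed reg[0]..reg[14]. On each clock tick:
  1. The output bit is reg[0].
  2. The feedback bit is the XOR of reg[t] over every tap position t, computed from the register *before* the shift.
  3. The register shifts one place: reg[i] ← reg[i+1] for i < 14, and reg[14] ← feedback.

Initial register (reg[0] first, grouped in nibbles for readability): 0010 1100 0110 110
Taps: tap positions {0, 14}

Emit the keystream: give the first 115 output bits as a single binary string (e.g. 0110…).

step | reg (before) | out | fb
   0 | 001011000110110 | 0 | 0
   1 | 010110001101100 | 0 | 0
   2 | 101100011011000 | 1 | 1
   3 | 011000110110001 | 0 | 1
   4 | 110001101100011 | 1 | 0
   5 | 100011011000110 | 1 | 1
   6 | 000110110001101 | 0 | 1
   7 | 001101100011011 | 0 | 1
   8 | 011011000110111 | 0 | 1
   9 | 110110001101111 | 1 | 0
  10 | 101100011011110 | 1 | 1
  11 | 011000110111101 | 0 | 1
  12 | 110001101111011 | 1 | 0
  13 | 100011011110110 | 1 | 1
  14 | 000110111101101 | 0 | 1
  15 | 001101111011011 | 0 | 1
  16 | 011011110110111 | 0 | 1
  17 | 110111101101111 | 1 | 0
  18 | 101111011011110 | 1 | 1
  19 | 011110110111101 | 0 | 1
  20 | 111101101111011 | 1 | 0
  21 | 111011011110110 | 1 | 1
  22 | 110110111101101 | 1 | 0
  23 | 101101111011010 | 1 | 1
  24 | 011011110110101 | 0 | 1
  25 | 110111101101011 | 1 | 0
  26 | 101111011010110 | 1 | 1
  27 | 011110110101101 | 0 | 1
  28 | 111101101011011 | 1 | 0
  29 | 111011010110110 | 1 | 1
  30 | 110110101101101 | 1 | 0
  31 | 101101011011010 | 1 | 1
  32 | 011010110110101 | 0 | 1
  33 | 110101101101011 | 1 | 0
  34 | 101011011010110 | 1 | 1
  35 | 010110110101101 | 0 | 1
  36 | 101101101011011 | 1 | 0
  37 | 011011010110110 | 0 | 0
  38 | 110110101101100 | 1 | 1
  39 | 101101011011001 | 1 | 0
  40 | 011010110110010 | 0 | 0
  41 | 110101101100100 | 1 | 1
  42 | 101011011001001 | 1 | 0
  43 | 010110110010010 | 0 | 0
  44 | 101101100100100 | 1 | 1
  45 | 011011001001001 | 0 | 1
  46 | 110110010010011 | 1 | 0
  47 | 101100100100110 | 1 | 1
  48 | 011001001001101 | 0 | 1
  49 | 110010010011011 | 1 | 0
  50 | 100100100110110 | 1 | 1
  51 | 001001001101101 | 0 | 1
  52 | 010010011011011 | 0 | 1
  53 | 100100110110111 | 1 | 0
  54 | 001001101101110 | 0 | 0
  55 | 010011011011100 | 0 | 0
  56 | 100110110111000 | 1 | 1
  57 | 001101101110001 | 0 | 1
  58 | 011011011100011 | 0 | 1
  59 | 110110111000111 | 1 | 0
  60 | 101101110001110 | 1 | 1
  61 | 011011100011101 | 0 | 1
  62 | 110111000111011 | 1 | 0
  63 | 101110001110110 | 1 | 1
  64 | 011100011101101 | 0 | 1
  65 | 111000111011011 | 1 | 0
  66 | 110001110110110 | 1 | 1
  67 | 100011101101101 | 1 | 0
  68 | 000111011011010 | 0 | 0
  69 | 001110110110100 | 0 | 0
  70 | 011101101101000 | 0 | 0
  71 | 111011011010000 | 1 | 1
  72 | 110110110100001 | 1 | 0
  73 | 101101101000010 | 1 | 1
  74 | 011011010000101 | 0 | 1
  75 | 110110100001011 | 1 | 0
  76 | 101101000010110 | 1 | 1
  77 | 011010000101101 | 0 | 1
  78 | 110100001011011 | 1 | 0
  79 | 101000010110110 | 1 | 1
  80 | 010000101101101 | 0 | 1
  81 | 100001011011011 | 1 | 0
  82 | 000010110110110 | 0 | 0
  83 | 000101101101100 | 0 | 0
  84 | 001011011011000 | 0 | 0
  85 | 010110110110000 | 0 | 0
  86 | 101101101100000 | 1 | 1
  87 | 011011011000001 | 0 | 1
  88 | 110110110000011 | 1 | 0
  89 | 101101100000110 | 1 | 1
  90 | 011011000001101 | 0 | 1
  91 | 110110000011011 | 1 | 0
  92 | 101100000110110 | 1 | 1
  93 | 011000001101101 | 0 | 1
  94 | 110000011011011 | 1 | 0
  95 | 100000110110110 | 1 | 1
  96 | 000001101101101 | 0 | 1
  97 | 000011011011011 | 0 | 1
  98 | 000110110110111 | 0 | 1
  99 | 001101101101111 | 0 | 1
 100 | 011011011011111 | 0 | 1
 101 | 110110110111111 | 1 | 0
 102 | 101101101111110 | 1 | 1
 103 | 011011011111101 | 0 | 1
 104 | 110110111111011 | 1 | 0
 105 | 101101111110110 | 1 | 1
 106 | 011011111101101 | 0 | 1
 107 | 110111111011011 | 1 | 0
 108 | 101111110110110 | 1 | 1
 109 | 011111101101101 | 0 | 1
 110 | 111111011011011 | 1 | 0
 111 | 111110110110110 | 1 | 1
 112 | 111101101101101 | 1 | 0
 113 | 111011011011010 | 1 | 1
 114 | 110110110110101 | 1 | 0

0010110001101100011011110110111101101011011010110110010010011011011100011101101101000010110110110000011011011011111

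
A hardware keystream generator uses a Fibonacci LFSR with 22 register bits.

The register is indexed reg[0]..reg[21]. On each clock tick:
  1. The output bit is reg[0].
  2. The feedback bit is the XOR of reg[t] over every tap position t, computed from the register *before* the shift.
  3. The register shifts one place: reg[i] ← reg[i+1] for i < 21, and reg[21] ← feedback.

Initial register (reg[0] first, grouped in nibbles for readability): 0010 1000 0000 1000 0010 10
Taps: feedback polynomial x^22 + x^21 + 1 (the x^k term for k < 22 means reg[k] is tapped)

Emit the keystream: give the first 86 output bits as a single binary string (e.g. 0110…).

step | reg (before) | out | fb
   0 | 0010100000001000001010 | 0 | 0
   1 | 0101000000010000010100 | 0 | 0
   2 | 1010000000100000101000 | 1 | 1
   3 | 0100000001000001010001 | 0 | 1
   4 | 1000000010000010100011 | 1 | 0
   5 | 0000000100000101000110 | 0 | 0
   6 | 0000001000001010001100 | 0 | 0
   7 | 0000010000010100011000 | 0 | 0
   8 | 0000100000101000110000 | 0 | 0
   9 | 0001000001010001100000 | 0 | 0
  10 | 0010000010100011000000 | 0 | 0
  11 | 0100000101000110000000 | 0 | 0
  12 | 1000001010001100000000 | 1 | 1
  13 | 0000010100011000000001 | 0 | 1
  14 | 0000101000110000000011 | 0 | 1
  15 | 0001010001100000000111 | 0 | 1
  16 | 0010100011000000001111 | 0 | 1
  17 | 0101000110000000011111 | 0 | 1
  18 | 1010001100000000111111 | 1 | 0
  19 | 0100011000000001111110 | 0 | 0
  20 | 1000110000000011111100 | 1 | 1
  21 | 0001100000000111111001 | 0 | 1
  22 | 0011000000001111110011 | 0 | 1
  23 | 0110000000011111100111 | 0 | 1
  24 | 1100000000111111001111 | 1 | 0
  25 | 1000000001111110011110 | 1 | 1
  26 | 0000000011111100111101 | 0 | 1
  27 | 0000000111111001111011 | 0 | 1
  28 | 0000001111110011110111 | 0 | 1
  29 | 0000011111100111101111 | 0 | 1
  30 | 0000111111001111011111 | 0 | 1
  31 | 0001111110011110111111 | 0 | 1
  32 | 0011111100111101111111 | 0 | 1
  33 | 0111111001111011111111 | 0 | 1
  34 | 1111110011110111111111 | 1 | 0
  35 | 1111100111101111111110 | 1 | 1
  36 | 1111001111011111111101 | 1 | 0
  37 | 1110011110111111111010 | 1 | 1
  38 | 1100111101111111110101 | 1 | 0
  39 | 1001111011111111101010 | 1 | 1
  40 | 0011110111111111010101 | 0 | 1
  41 | 0111101111111110101011 | 0 | 1
  42 | 1111011111111101010111 | 1 | 0
  43 | 1110111111111010101110 | 1 | 1
  44 | 1101111111110101011101 | 1 | 0
  45 | 1011111111101010111010 | 1 | 1
  46 | 0111111111010101110101 | 0 | 1
  47 | 1111111110101011101011 | 1 | 0
  48 | 1111111101010111010110 | 1 | 1
  49 | 1111111010101110101101 | 1 | 0
  50 | 1111110101011101011010 | 1 | 1
  51 | 1111101010111010110101 | 1 | 0
  52 | 1111010101110101101010 | 1 | 1
  53 | 1110101011101011010101 | 1 | 0
  54 | 1101010111010110101010 | 1 | 1
  55 | 1010101110101101010101 | 1 | 0
  56 | 0101011101011010101010 | 0 | 0
  57 | 1010111010110101010100 | 1 | 1
  58 | 0101110101101010101001 | 0 | 1
  59 | 1011101011010101010011 | 1 | 0
  60 | 0111010110101010100110 | 0 | 0
  61 | 1110101101010101001100 | 1 | 1
  62 | 1101011010101010011001 | 1 | 0
  63 | 1010110101010100110010 | 1 | 1
  64 | 0101101010101001100101 | 0 | 1
  65 | 1011010101010011001011 | 1 | 0
  66 | 0110101010100110010110 | 0 | 0
  67 | 1101010101001100101100 | 1 | 1
  68 | 1010101010011001011001 | 1 | 0
  69 | 0101010100110010110010 | 0 | 0
  70 | 1010101001100101100100 | 1 | 1
  71 | 0101010011001011001001 | 0 | 1
  72 | 1010100110010110010011 | 1 | 0
  73 | 0101001100101100100110 | 0 | 0
  74 | 1010011001011001001100 | 1 | 1
  75 | 0100110010110010011001 | 0 | 1
  76 | 1001100101100100110011 | 1 | 0
  77 | 0011001011001001100110 | 0 | 0
  78 | 0110010110010011001100 | 0 | 0
  79 | 1100101100100110011000 | 1 | 1
  80 | 1001011001001100110001 | 1 | 0
  81 | 0010110010011001100010 | 0 | 0
  82 | 0101100100110011000100 | 0 | 0
  83 | 1011001001100110001000 | 1 | 1
  84 | 0110010011001100010001 | 0 | 1
  85 | 1100100110011000100011 | 1 | 0

00101000000010000010100011000000001111110011110111111111010101110101101010101001100101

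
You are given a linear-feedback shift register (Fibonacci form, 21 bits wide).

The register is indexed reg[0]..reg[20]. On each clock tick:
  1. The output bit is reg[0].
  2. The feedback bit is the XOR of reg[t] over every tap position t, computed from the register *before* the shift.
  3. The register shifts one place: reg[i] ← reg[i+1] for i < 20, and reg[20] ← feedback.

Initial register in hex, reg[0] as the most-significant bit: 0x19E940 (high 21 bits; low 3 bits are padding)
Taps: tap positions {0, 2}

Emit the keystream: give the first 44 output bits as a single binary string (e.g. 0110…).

tick  register→output (feedback)
  0  000110011110100101000→0 (0)
  1  001100111101001010000→0 (1)
  2  011001111010010100001→0 (1)
  3  110011110100101000011→1 (1)
  4  100111101001010000111→1 (1)
  5  001111010010100001111→0 (1)
  6  011110100101000011111→0 (1)
  7  111101001010000111111→1 (0)
  8  111010010100001111110→1 (0)
  9  110100101000011111100→1 (1)
 10  101001010000111111001→1 (0)
 11  010010100001111110010→0 (0)
 12  100101000011111100100→1 (1)
 13  001010000111111001001→0 (1)
 14  010100001111110010011→0 (0)
 15  101000011111100100110→1 (0)
 16  010000111111001001100→0 (0)
 17  100001111110010011000→1 (1)
 18  000011111100100110001→0 (0)
 19  000111111001001100010→0 (0)
 20  001111110010011000100→0 (1)
 21  011111100100110001001→0 (1)
 22  111111001001100010011→1 (0)
 23  111110010011000100110→1 (0)
 24  111100100110001001100→1 (0)
 25  111001001100010011000→1 (0)
 26  110010011000100110000→1 (1)
 27  100100110001001100001→1 (1)
 28  001001100010011000011→0 (1)
 29  010011000100110000111→0 (0)
 30  100110001001100001110→1 (1)
 31  001100010011000011101→0 (1)
 32  011000100110000111011→0 (1)
 33  110001001100001110111→1 (1)
 34  100010011000011101111→1 (1)
 35  000100110000111011111→0 (0)
 36  001001100001110111110→0 (1)
 37  010011000011101111101→0 (0)
 38  100110000111011111010→1 (1)
 39  001100001110111110101→0 (1)
 40  011000011101111101011→0 (1)
 41  110000111011111010111→1 (1)
 42  100001110111110101111→1 (1)
 43  000011101111101011111→0 (0)

00011001111010010100001111110010011000100110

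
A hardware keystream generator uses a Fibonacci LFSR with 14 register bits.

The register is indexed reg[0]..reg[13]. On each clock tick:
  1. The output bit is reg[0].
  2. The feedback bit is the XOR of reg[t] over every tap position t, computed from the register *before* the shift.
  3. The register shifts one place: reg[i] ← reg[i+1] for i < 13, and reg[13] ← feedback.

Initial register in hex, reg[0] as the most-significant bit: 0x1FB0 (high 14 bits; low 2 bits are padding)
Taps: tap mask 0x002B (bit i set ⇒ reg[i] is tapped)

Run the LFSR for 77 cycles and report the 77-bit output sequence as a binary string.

00011111101100001010110100000100111111101101010010111101001111100010010111011

k : reg_k → out_k, fb_k
0: 00011111101100 → 0, fb=0
1: 00111111011000 → 0, fb=0
2: 01111110110000 → 0, fb=1
3: 11111101100001 → 1, fb=0
4: 11111011000010 → 1, fb=1
5: 11110110000101 → 1, fb=0
6: 11101100001010 → 1, fb=1
7: 11011000010101 → 1, fb=1
8: 10110000101011 → 1, fb=0
9: 01100001010110 → 0, fb=1
10: 11000010101101 → 1, fb=0
11: 10000101011010 → 1, fb=0
12: 00001010110100 → 0, fb=0
13: 00010101101000 → 0, fb=0
14: 00101011010000 → 0, fb=0
15: 01010110100000 → 0, fb=1
16: 10101101000001 → 1, fb=0
17: 01011010000010 → 0, fb=0
18: 10110100000100 → 1, fb=1
19: 01101000001001 → 0, fb=1
20: 11010000010011 → 1, fb=1
21: 10100000100111 → 1, fb=1
22: 01000001001111 → 0, fb=1
23: 10000010011111 → 1, fb=1
24: 00000100111111 → 0, fb=1
25: 00001001111111 → 0, fb=0
26: 00010011111110 → 0, fb=1
27: 00100111111101 → 0, fb=1
28: 01001111111011 → 0, fb=0
29: 10011111110110 → 1, fb=1
30: 00111111101101 → 0, fb=0
31: 01111111011010 → 0, fb=1
32: 11111110110101 → 1, fb=0
33: 11111101101010 → 1, fb=0
34: 11111011010100 → 1, fb=1
35: 11110110101001 → 1, fb=0
36: 11101101010010 → 1, fb=1
37: 11011010100101 → 1, fb=1
38: 10110101001011 → 1, fb=1
39: 01101010010111 → 0, fb=1
40: 11010100101111 → 1, fb=0
41: 10101001011110 → 1, fb=1
42: 01010010111101 → 0, fb=0
43: 10100101111010 → 1, fb=0
44: 01001011110100 → 0, fb=1
45: 10010111101001 → 1, fb=1
46: 00101111010011 → 0, fb=1
47: 01011110100111 → 0, fb=1
48: 10111101001111 → 1, fb=1
49: 01111010011111 → 0, fb=0
50: 11110100111110 → 1, fb=0
51: 11101001111100 → 1, fb=0
52: 11010011111000 → 1, fb=1
53: 10100111110001 → 1, fb=0
54: 01001111100010 → 0, fb=0
55: 10011111000100 → 1, fb=1
56: 00111110001001 → 0, fb=0
57: 01111100010010 → 0, fb=1
58: 11111000100101 → 1, fb=1
59: 11110001001011 → 1, fb=1
60: 11100010010111 → 1, fb=0
61: 11000100101110 → 1, fb=1
62: 10001001011101 → 1, fb=1
63: 00010010111011 → 0, fb=1
64: 00100101110111 → 0, fb=1
65: 01001011101111 → 0, fb=1
66: 10010111011111 → 1, fb=1
67: 00101110111111 → 0, fb=1
68: 01011101111111 → 0, fb=1
69: 10111011111111 → 1, fb=0
70: 01110111111110 → 0, fb=1
71: 11101111111101 → 1, fb=1
72: 11011111111011 → 1, fb=0
73: 10111111110110 → 1, fb=1
74: 01111111101101 → 0, fb=1
75: 11111111011011 → 1, fb=0
76: 11111110110110 → 1, fb=0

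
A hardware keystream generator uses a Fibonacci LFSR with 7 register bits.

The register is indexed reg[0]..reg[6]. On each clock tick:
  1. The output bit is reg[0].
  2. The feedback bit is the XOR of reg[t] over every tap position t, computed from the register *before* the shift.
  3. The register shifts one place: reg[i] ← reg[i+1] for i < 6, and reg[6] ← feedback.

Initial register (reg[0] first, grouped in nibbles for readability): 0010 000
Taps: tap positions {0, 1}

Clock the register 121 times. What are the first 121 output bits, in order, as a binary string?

0010000011000010100011110010001011001110101001111101000011100010010011011010110111101100011010010111011100110010101011111

k : reg_k → out_k, fb_k
0: 0010000 → 0, fb=0
1: 0100000 → 0, fb=1
2: 1000001 → 1, fb=1
3: 0000011 → 0, fb=0
4: 0000110 → 0, fb=0
5: 0001100 → 0, fb=0
6: 0011000 → 0, fb=0
7: 0110000 → 0, fb=1
8: 1100001 → 1, fb=0
9: 1000010 → 1, fb=1
10: 0000101 → 0, fb=0
11: 0001010 → 0, fb=0
12: 0010100 → 0, fb=0
13: 0101000 → 0, fb=1
14: 1010001 → 1, fb=1
15: 0100011 → 0, fb=1
16: 1000111 → 1, fb=1
17: 0001111 → 0, fb=0
18: 0011110 → 0, fb=0
19: 0111100 → 0, fb=1
20: 1111001 → 1, fb=0
21: 1110010 → 1, fb=0
22: 1100100 → 1, fb=0
23: 1001000 → 1, fb=1
24: 0010001 → 0, fb=0
25: 0100010 → 0, fb=1
26: 1000101 → 1, fb=1
27: 0001011 → 0, fb=0
28: 0010110 → 0, fb=0
29: 0101100 → 0, fb=1
30: 1011001 → 1, fb=1
31: 0110011 → 0, fb=1
32: 1100111 → 1, fb=0
33: 1001110 → 1, fb=1
34: 0011101 → 0, fb=0
35: 0111010 → 0, fb=1
36: 1110101 → 1, fb=0
37: 1101010 → 1, fb=0
38: 1010100 → 1, fb=1
39: 0101001 → 0, fb=1
40: 1010011 → 1, fb=1
41: 0100111 → 0, fb=1
42: 1001111 → 1, fb=1
43: 0011111 → 0, fb=0
44: 0111110 → 0, fb=1
45: 1111101 → 1, fb=0
46: 1111010 → 1, fb=0
47: 1110100 → 1, fb=0
48: 1101000 → 1, fb=0
49: 1010000 → 1, fb=1
50: 0100001 → 0, fb=1
51: 1000011 → 1, fb=1
52: 0000111 → 0, fb=0
53: 0001110 → 0, fb=0
54: 0011100 → 0, fb=0
55: 0111000 → 0, fb=1
56: 1110001 → 1, fb=0
57: 1100010 → 1, fb=0
58: 1000100 → 1, fb=1
59: 0001001 → 0, fb=0
60: 0010010 → 0, fb=0
61: 0100100 → 0, fb=1
62: 1001001 → 1, fb=1
63: 0010011 → 0, fb=0
64: 0100110 → 0, fb=1
65: 1001101 → 1, fb=1
66: 0011011 → 0, fb=0
67: 0110110 → 0, fb=1
68: 1101101 → 1, fb=0
69: 1011010 → 1, fb=1
70: 0110101 → 0, fb=1
71: 1101011 → 1, fb=0
72: 1010110 → 1, fb=1
73: 0101101 → 0, fb=1
74: 1011011 → 1, fb=1
75: 0110111 → 0, fb=1
76: 1101111 → 1, fb=0
77: 1011110 → 1, fb=1
78: 0111101 → 0, fb=1
79: 1111011 → 1, fb=0
80: 1110110 → 1, fb=0
81: 1101100 → 1, fb=0
82: 1011000 → 1, fb=1
83: 0110001 → 0, fb=1
84: 1100011 → 1, fb=0
85: 1000110 → 1, fb=1
86: 0001101 → 0, fb=0
87: 0011010 → 0, fb=0
88: 0110100 → 0, fb=1
89: 1101001 → 1, fb=0
90: 1010010 → 1, fb=1
91: 0100101 → 0, fb=1
92: 1001011 → 1, fb=1
93: 0010111 → 0, fb=0
94: 0101110 → 0, fb=1
95: 1011101 → 1, fb=1
96: 0111011 → 0, fb=1
97: 1110111 → 1, fb=0
98: 1101110 → 1, fb=0
99: 1011100 → 1, fb=1
100: 0111001 → 0, fb=1
101: 1110011 → 1, fb=0
102: 1100110 → 1, fb=0
103: 1001100 → 1, fb=1
104: 0011001 → 0, fb=0
105: 0110010 → 0, fb=1
106: 1100101 → 1, fb=0
107: 1001010 → 1, fb=1
108: 0010101 → 0, fb=0
109: 0101010 → 0, fb=1
110: 1010101 → 1, fb=1
111: 0101011 → 0, fb=1
112: 1010111 → 1, fb=1
113: 0101111 → 0, fb=1
114: 1011111 → 1, fb=1
115: 0111111 → 0, fb=1
116: 1111111 → 1, fb=0
117: 1111110 → 1, fb=0
118: 1111100 → 1, fb=0
119: 1111000 → 1, fb=0
120: 1110000 → 1, fb=0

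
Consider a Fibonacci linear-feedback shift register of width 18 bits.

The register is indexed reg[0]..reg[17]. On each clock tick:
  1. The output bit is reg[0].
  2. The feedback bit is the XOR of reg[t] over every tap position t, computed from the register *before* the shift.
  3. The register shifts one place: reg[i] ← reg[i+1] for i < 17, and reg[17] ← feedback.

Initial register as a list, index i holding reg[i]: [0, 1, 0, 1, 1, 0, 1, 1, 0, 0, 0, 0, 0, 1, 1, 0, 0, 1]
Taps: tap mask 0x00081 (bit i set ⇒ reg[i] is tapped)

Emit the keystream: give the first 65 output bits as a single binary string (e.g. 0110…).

01011011000001100111011000001111010111000110100001011010000100010

k : reg_k → out_k, fb_k
0: 010110110000011001 → 0, fb=1
1: 101101100000110011 → 1, fb=1
2: 011011000001100111 → 0, fb=0
3: 110110000011001110 → 1, fb=1
4: 101100000110011101 → 1, fb=1
5: 011000001100111011 → 0, fb=0
6: 110000011001110110 → 1, fb=0
7: 100000110011101100 → 1, fb=0
8: 000001100111011000 → 0, fb=0
9: 000011001110110000 → 0, fb=0
10: 000110011101100000 → 0, fb=1
11: 001100111011000001 → 0, fb=1
12: 011001110110000011 → 0, fb=1
13: 110011101100000111 → 1, fb=1
14: 100111011000001111 → 1, fb=0
15: 001110110000011110 → 0, fb=1
16: 011101100000111101 → 0, fb=0
17: 111011000001111010 → 1, fb=1
18: 110110000011110101 → 1, fb=1
19: 101100000111101011 → 1, fb=1
20: 011000001111010111 → 0, fb=0
21: 110000011110101110 → 1, fb=0
22: 100000111101011100 → 1, fb=0
23: 000001111010111000 → 0, fb=1
24: 000011110101110001 → 0, fb=1
25: 000111101011100011 → 0, fb=0
26: 001111010111000110 → 0, fb=1
27: 011110101110001101 → 0, fb=0
28: 111101011100011010 → 1, fb=0
29: 111010111000110100 → 1, fb=0
30: 110101110001101000 → 1, fb=0
31: 101011100011010000 → 1, fb=1
32: 010111000110100001 → 0, fb=0
33: 101110001101000010 → 1, fb=1
34: 011100011010000101 → 0, fb=1
35: 111000110100001011 → 1, fb=0
36: 110001101000010110 → 1, fb=1
37: 100011010000101101 → 1, fb=0
38: 000110100001011010 → 0, fb=0
39: 001101000010110100 → 0, fb=0
40: 011010000101101000 → 0, fb=0
41: 110100001011010000 → 1, fb=1
42: 101000010110100001 → 1, fb=0
43: 010000101101000010 → 0, fb=0
44: 100001011010000100 → 1, fb=0
45: 000010110100001000 → 0, fb=1
46: 000101101000010001 → 0, fb=0
47: 001011010000100010 → 0, fb=1
48: 010110100001000101 → 0, fb=0
49: 101101000010001010 → 1, fb=1
50: 011010000100010101 → 0, fb=0
51: 110100001000101010 → 1, fb=1
52: 101000010001010101 → 1, fb=0
53: 010000100010101010 → 0, fb=0
54: 100001000101010100 → 1, fb=1
55: 000010001010101001 → 0, fb=0
56: 000100010101010010 → 0, fb=1
57: 001000101010100101 → 0, fb=0
58: 010001010101001010 → 0, fb=1
59: 100010101010010101 → 1, fb=1
60: 000101010100101011 → 0, fb=1
61: 001010101001010111 → 0, fb=0
62: 010101010010101110 → 0, fb=1
63: 101010100101011101 → 1, fb=1
64: 010101001010111011 → 0, fb=0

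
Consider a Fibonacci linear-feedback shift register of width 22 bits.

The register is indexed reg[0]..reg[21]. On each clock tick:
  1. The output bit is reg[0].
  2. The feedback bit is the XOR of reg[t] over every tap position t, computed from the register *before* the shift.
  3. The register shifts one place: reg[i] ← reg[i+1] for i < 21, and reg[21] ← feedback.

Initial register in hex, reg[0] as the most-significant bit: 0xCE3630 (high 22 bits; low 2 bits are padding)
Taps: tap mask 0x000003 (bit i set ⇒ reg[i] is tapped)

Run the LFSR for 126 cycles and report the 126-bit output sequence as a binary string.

step | reg (before) | out | fb
   0 | 1100111000110110001100 | 1 | 0
   1 | 1001110001101100011000 | 1 | 1
   2 | 0011100011011000110001 | 0 | 0
   3 | 0111000110110001100010 | 0 | 1
   4 | 1110001101100011000101 | 1 | 0
   5 | 1100011011000110001010 | 1 | 0
   6 | 1000110110001100010100 | 1 | 1
   7 | 0001101100011000101001 | 0 | 0
   8 | 0011011000110001010010 | 0 | 0
   9 | 0110110001100010100100 | 0 | 1
  10 | 1101100011000101001001 | 1 | 0
  11 | 1011000110001010010010 | 1 | 1
  12 | 0110001100010100100101 | 0 | 1
  13 | 1100011000101001001011 | 1 | 0
  14 | 1000110001010010010110 | 1 | 1
  15 | 0001100010100100101101 | 0 | 0
  16 | 0011000101001001011010 | 0 | 0
  17 | 0110001010010010110100 | 0 | 1
  18 | 1100010100100101101001 | 1 | 0
  19 | 1000101001001011010010 | 1 | 1
  20 | 0001010010010110100101 | 0 | 0
  21 | 0010100100101101001010 | 0 | 0
  22 | 0101001001011010010100 | 0 | 1
  23 | 1010010010110100101001 | 1 | 1
  24 | 0100100101101001010011 | 0 | 1
  25 | 1001001011010010100111 | 1 | 1
  26 | 0010010110100101001111 | 0 | 0
  27 | 0100101101001010011110 | 0 | 1
  28 | 1001011010010100111101 | 1 | 1
  29 | 0010110100101001111011 | 0 | 0
  30 | 0101101001010011110110 | 0 | 1
  31 | 1011010010100111101101 | 1 | 1
  32 | 0110100101001111011011 | 0 | 1
  33 | 1101001010011110110111 | 1 | 0
  34 | 1010010100111101101110 | 1 | 1
  35 | 0100101001111011011101 | 0 | 1
  36 | 1001010011110110111011 | 1 | 1
  37 | 0010100111101101110111 | 0 | 0
  38 | 0101001111011011101110 | 0 | 1
  39 | 1010011110110111011101 | 1 | 1
  40 | 0100111101101110111011 | 0 | 1
  41 | 1001111011011101110111 | 1 | 1
  42 | 0011110110111011101111 | 0 | 0
  43 | 0111101101110111011110 | 0 | 1
  44 | 1111011011101110111101 | 1 | 0
  45 | 1110110111011101111010 | 1 | 0
  46 | 1101101110111011110100 | 1 | 0
  47 | 1011011101110111101000 | 1 | 1
  48 | 0110111011101111010001 | 0 | 1
  49 | 1101110111011110100011 | 1 | 0
  50 | 1011101110111101000110 | 1 | 1
  51 | 0111011101111010001101 | 0 | 1
  52 | 1110111011110100011011 | 1 | 0
  53 | 1101110111101000110110 | 1 | 0
  54 | 1011101111010001101100 | 1 | 1
  55 | 0111011110100011011001 | 0 | 1
  56 | 1110111101000110110011 | 1 | 0
  57 | 1101111010001101100110 | 1 | 0
  58 | 1011110100011011001100 | 1 | 1
  59 | 0111101000110110011001 | 0 | 1
  60 | 1111010001101100110011 | 1 | 0
  61 | 1110100011011001100110 | 1 | 0
  62 | 1101000110110011001100 | 1 | 0
  63 | 1010001101100110011000 | 1 | 1
  64 | 0100011011001100110001 | 0 | 1
  65 | 1000110110011001100011 | 1 | 1
  66 | 0001101100110011000111 | 0 | 0
  67 | 0011011001100110001110 | 0 | 0
  68 | 0110110011001100011100 | 0 | 1
  69 | 1101100110011000111001 | 1 | 0
  70 | 1011001100110001110010 | 1 | 1
  71 | 0110011001100011100101 | 0 | 1
  72 | 1100110011000111001011 | 1 | 0
  73 | 1001100110001110010110 | 1 | 1
  74 | 0011001100011100101101 | 0 | 0
  75 | 0110011000111001011010 | 0 | 1
  76 | 1100110001110010110101 | 1 | 0
  77 | 1001100011100101101010 | 1 | 1
  78 | 0011000111001011010101 | 0 | 0
  79 | 0110001110010110101010 | 0 | 1
  80 | 1100011100101101010101 | 1 | 0
  81 | 1000111001011010101010 | 1 | 1
  82 | 0001110010110101010101 | 0 | 0
  83 | 0011100101101010101010 | 0 | 0
  84 | 0111001011010101010100 | 0 | 1
  85 | 1110010110101010101001 | 1 | 0
  86 | 1100101101010101010010 | 1 | 0
  87 | 1001011010101010100100 | 1 | 1
  88 | 0010110101010101001001 | 0 | 0
  89 | 0101101010101010010010 | 0 | 1
  90 | 1011010101010100100101 | 1 | 1
  91 | 0110101010101001001011 | 0 | 1
  92 | 1101010101010010010111 | 1 | 0
  93 | 1010101010100100101110 | 1 | 1
  94 | 0101010101001001011101 | 0 | 1
  95 | 1010101010010010111011 | 1 | 1
  96 | 0101010100100101110111 | 0 | 1
  97 | 1010101001001011101111 | 1 | 1
  98 | 0101010010010111011111 | 0 | 1
  99 | 1010100100101110111111 | 1 | 1
 100 | 0101001001011101111111 | 0 | 1
 101 | 1010010010111011111111 | 1 | 1
 102 | 0100100101110111111111 | 0 | 1
 103 | 1001001011101111111111 | 1 | 1
 104 | 0010010111011111111111 | 0 | 0
 105 | 0100101110111111111110 | 0 | 1
 106 | 1001011101111111111101 | 1 | 1
 107 | 0010111011111111111011 | 0 | 0
 108 | 0101110111111111110110 | 0 | 1
 109 | 1011101111111111101101 | 1 | 1
 110 | 0111011111111111011011 | 0 | 1
 111 | 1110111111111110110111 | 1 | 0
 112 | 1101111111111101101110 | 1 | 0
 113 | 1011111111111011011100 | 1 | 1
 114 | 0111111111110110111001 | 0 | 1
 115 | 1111111111101101110011 | 1 | 0
 116 | 1111111111011011100110 | 1 | 0
 117 | 1111111110110111001100 | 1 | 0
 118 | 1111111101101110011000 | 1 | 0
 119 | 1111111011011100110000 | 1 | 0
 120 | 1111110110111001100000 | 1 | 0
 121 | 1111101101110011000000 | 1 | 0
 122 | 1111011011100110000000 | 1 | 0
 123 | 1110110111001100000000 | 1 | 0
 124 | 1101101110011000000000 | 1 | 0
 125 | 1011011100110000000000 | 1 | 1

110011100011011000110001010010010110100101001111011011101110111101000110110011001100011100101101010101010010010111011111111111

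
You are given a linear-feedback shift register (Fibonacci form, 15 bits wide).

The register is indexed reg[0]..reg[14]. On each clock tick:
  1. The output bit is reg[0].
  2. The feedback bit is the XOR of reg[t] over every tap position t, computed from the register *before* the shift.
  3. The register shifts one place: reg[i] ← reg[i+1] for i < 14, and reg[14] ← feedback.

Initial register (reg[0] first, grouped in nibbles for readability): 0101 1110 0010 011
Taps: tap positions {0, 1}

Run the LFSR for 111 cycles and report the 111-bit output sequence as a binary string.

010111100010011111000100110100001001101011100011010111100100101111000101101110001001110110010011010011010110101

tick  register→output (feedback)
  0  010111100010011→0 (1)
  1  101111000100111→1 (1)
  2  011110001001111→0 (1)
  3  111100010011111→1 (0)
  4  111000100111110→1 (0)
  5  110001001111100→1 (0)
  6  100010011111000→1 (1)
  7  000100111110001→0 (0)
  8  001001111100010→0 (0)
  9  010011111000100→0 (1)
 10  100111110001001→1 (1)
 11  001111100010011→0 (0)
 12  011111000100110→0 (1)
 13  111110001001101→1 (0)
 14  111100010011010→1 (0)
 15  111000100110100→1 (0)
 16  110001001101000→1 (0)
 17  100010011010000→1 (1)
 18  000100110100001→0 (0)
 19  001001101000010→0 (0)
 20  010011010000100→0 (1)
 21  100110100001001→1 (1)
 22  001101000010011→0 (0)
 23  011010000100110→0 (1)
 24  110100001001101→1 (0)
 25  101000010011010→1 (1)
 26  010000100110101→0 (1)
 27  100001001101011→1 (1)
 28  000010011010111→0 (0)
 29  000100110101110→0 (0)
 30  001001101011100→0 (0)
 31  010011010111000→0 (1)
 32  100110101110001→1 (1)
 33  001101011100011→0 (0)
 34  011010111000110→0 (1)
 35  110101110001101→1 (0)
 36  101011100011010→1 (1)
 37  010111000110101→0 (1)
 38  101110001101011→1 (1)
 39  011100011010111→0 (1)
 40  111000110101111→1 (0)
 41  110001101011110→1 (0)
 42  100011010111100→1 (1)
 43  000110101111001→0 (0)
 44  001101011110010→0 (0)
 45  011010111100100→0 (1)
 46  110101111001001→1 (0)
 47  101011110010010→1 (1)
 48  010111100100101→0 (1)
 49  101111001001011→1 (1)
 50  011110010010111→0 (1)
 51  111100100101111→1 (0)
 52  111001001011110→1 (0)
 53  110010010111100→1 (0)
 54  100100101111000→1 (1)
 55  001001011110001→0 (0)
 56  010010111100010→0 (1)
 57  100101111000101→1 (1)
 58  001011110001011→0 (0)
 59  010111100010110→0 (1)
 60  101111000101101→1 (1)
 61  011110001011011→0 (1)
 62  111100010110111→1 (0)
 63  111000101101110→1 (0)
 64  110001011011100→1 (0)
 65  100010110111000→1 (1)
 66  000101101110001→0 (0)
 67  001011011100010→0 (0)
 68  010110111000100→0 (1)
 69  101101110001001→1 (1)
 70  011011100010011→0 (1)
 71  110111000100111→1 (0)
 72  101110001001110→1 (1)
 73  011100010011101→0 (1)
 74  111000100111011→1 (0)
 75  110001001110110→1 (0)
 76  100010011101100→1 (1)
 77  000100111011001→0 (0)
 78  001001110110010→0 (0)
 79  010011101100100→0 (1)
 80  100111011001001→1 (1)
 81  001110110010011→0 (0)
 82  011101100100110→0 (1)
 83  111011001001101→1 (0)
 84  110110010011010→1 (0)
 85  101100100110100→1 (1)
 86  011001001101001→0 (1)
 87  110010011010011→1 (0)
 88  100100110100110→1 (1)
 89  001001101001101→0 (0)
 90  010011010011010→0 (1)
 91  100110100110101→1 (1)
 92  001101001101011→0 (0)
 93  011010011010110→0 (1)
 94  110100110101101→1 (0)
 95  101001101011010→1 (1)
 96  010011010110101→0 (1)
 97  100110101101011→1 (1)
 98  001101011010111→0 (0)
 99  011010110101110→0 (1)
100  110101101011101→1 (0)
101  101011010111010→1 (1)
102  010110101110101→0 (1)
103  101101011101011→1 (1)
104  011010111010111→0 (1)
105  110101110101111→1 (0)
106  101011101011110→1 (1)
107  010111010111101→0 (1)
108  101110101111011→1 (1)
109  011101011110111→0 (1)
110  111010111101111→1 (0)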